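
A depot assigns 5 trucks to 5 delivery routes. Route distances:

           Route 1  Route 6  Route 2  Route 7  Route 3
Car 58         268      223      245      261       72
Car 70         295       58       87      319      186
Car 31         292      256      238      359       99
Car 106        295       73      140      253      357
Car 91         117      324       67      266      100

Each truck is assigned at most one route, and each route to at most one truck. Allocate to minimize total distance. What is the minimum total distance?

Min total: 637 km

Optimal: Car 58→Route 7 (261 km), Car 70→Route 2 (87 km), Car 31→Route 3 (99 km), Car 106→Route 6 (73 km), Car 91→Route 1 (117 km) — total 261+87+99+73+117 = 637 km.
Column-greedy (each route in turn goes to its cheapest remaining truck) gives 675 km, worse by 38.
Next-best assignment: Car 58→Route 7, Car 70→Route 6, Car 31→Route 3, Car 106→Route 2, Car 91→Route 1 = 675 km.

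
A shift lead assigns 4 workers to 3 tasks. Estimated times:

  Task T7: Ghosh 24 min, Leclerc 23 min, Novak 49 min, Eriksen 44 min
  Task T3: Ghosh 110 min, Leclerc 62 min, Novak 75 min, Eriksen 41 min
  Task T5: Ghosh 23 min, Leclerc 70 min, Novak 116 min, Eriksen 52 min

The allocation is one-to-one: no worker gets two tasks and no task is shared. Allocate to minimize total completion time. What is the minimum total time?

Minimum total: 87 min

Optimal: Leclerc→Task T7 (23 min), Eriksen→Task T3 (41 min), Ghosh→Task T5 (23 min) — total 23+41+23 = 87 min.
Row-greedy (each worker in turn takes its cheapest remaining task) gives 121 min, worse by 34.
Swapping Ghosh↔Leclerc (Ghosh→Task T7 24 min, Leclerc→Task T5 70 min) adds 48.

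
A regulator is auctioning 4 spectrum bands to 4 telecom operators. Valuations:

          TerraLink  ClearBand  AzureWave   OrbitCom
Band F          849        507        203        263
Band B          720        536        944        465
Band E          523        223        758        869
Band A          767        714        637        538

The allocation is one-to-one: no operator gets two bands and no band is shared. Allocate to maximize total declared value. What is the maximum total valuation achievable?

Max total: $3376M

This is the linear assignment problem.
Optimal: TerraLink→Band F ($849M), ClearBand→Band A ($714M), AzureWave→Band B ($944M), OrbitCom→Band E ($869M) — total 849+714+944+869 = $3376M.
Swapping OrbitCom↔AzureWave (OrbitCom→Band B $465M, AzureWave→Band E $758M) loses 590.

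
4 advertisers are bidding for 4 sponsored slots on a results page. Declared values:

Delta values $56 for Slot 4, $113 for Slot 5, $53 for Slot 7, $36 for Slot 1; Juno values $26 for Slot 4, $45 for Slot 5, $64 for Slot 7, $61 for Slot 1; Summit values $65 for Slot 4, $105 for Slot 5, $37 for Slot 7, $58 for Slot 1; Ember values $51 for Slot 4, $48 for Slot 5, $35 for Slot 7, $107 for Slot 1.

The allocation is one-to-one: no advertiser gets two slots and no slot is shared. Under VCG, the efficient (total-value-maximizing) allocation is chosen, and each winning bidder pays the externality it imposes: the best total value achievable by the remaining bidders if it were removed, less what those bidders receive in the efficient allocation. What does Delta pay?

Efficient allocation: Delta→Slot 5 ($113), Juno→Slot 7 ($64), Summit→Slot 4 ($65), Ember→Slot 1 ($107); total welfare W = $349.
Delta receives Slot 5 at value $113, so the others get W − 113 = $236.
Without Delta: best allocation of the remaining 3 bidders over all 4 slots is Juno→Slot 7 ($64), Summit→Slot 5 ($105), Ember→Slot 1 ($107), total $276.
VCG payment = (others' best without Delta) − (others' welfare with Delta) = 276 − 236 = $40.

Delta pays $40.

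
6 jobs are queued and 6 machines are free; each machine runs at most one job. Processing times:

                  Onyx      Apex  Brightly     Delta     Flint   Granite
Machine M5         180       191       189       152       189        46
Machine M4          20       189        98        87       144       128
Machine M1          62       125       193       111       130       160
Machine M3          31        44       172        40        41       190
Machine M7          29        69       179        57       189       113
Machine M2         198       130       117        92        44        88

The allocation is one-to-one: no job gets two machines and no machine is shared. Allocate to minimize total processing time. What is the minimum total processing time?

Optimal: Onyx→Machine M1 (62 min), Apex→Machine M3 (44 min), Brightly→Machine M4 (98 min), Delta→Machine M7 (57 min), Flint→Machine M2 (44 min), Granite→Machine M5 (46 min) — total 62+44+98+57+44+46 = 351 min.
Row-greedy (each job in turn takes its cheapest remaining machine) gives 414 min, worse by 63.
Next-best assignment: Onyx→Machine M1, Apex→Machine M7, Brightly→Machine M4, Delta→Machine M3, Flint→Machine M2, Granite→Machine M5 = 359 min.
Swapping Flint↔Onyx (Flint→Machine M1 130 min, Onyx→Machine M2 198 min) adds 222.
No other one-to-one assignment undercuts 351 min.

Minimum total: 351 min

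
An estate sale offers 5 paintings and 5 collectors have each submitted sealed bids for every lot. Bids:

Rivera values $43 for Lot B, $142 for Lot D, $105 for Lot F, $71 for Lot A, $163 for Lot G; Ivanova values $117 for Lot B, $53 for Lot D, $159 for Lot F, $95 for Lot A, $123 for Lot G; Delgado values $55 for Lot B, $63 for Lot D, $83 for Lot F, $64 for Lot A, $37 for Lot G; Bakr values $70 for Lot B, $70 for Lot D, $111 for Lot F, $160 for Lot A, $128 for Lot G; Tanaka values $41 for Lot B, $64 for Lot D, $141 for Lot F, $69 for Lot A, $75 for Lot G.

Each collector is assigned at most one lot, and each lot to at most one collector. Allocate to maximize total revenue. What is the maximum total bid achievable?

Optimal: Rivera→Lot G ($163), Ivanova→Lot B ($117), Delgado→Lot D ($63), Bakr→Lot A ($160), Tanaka→Lot F ($141) — total 163+117+63+160+141 = $644.
Column-greedy (each lot in turn goes to its best remaining collector) gives $597, worse by 47.

Maximum total: $644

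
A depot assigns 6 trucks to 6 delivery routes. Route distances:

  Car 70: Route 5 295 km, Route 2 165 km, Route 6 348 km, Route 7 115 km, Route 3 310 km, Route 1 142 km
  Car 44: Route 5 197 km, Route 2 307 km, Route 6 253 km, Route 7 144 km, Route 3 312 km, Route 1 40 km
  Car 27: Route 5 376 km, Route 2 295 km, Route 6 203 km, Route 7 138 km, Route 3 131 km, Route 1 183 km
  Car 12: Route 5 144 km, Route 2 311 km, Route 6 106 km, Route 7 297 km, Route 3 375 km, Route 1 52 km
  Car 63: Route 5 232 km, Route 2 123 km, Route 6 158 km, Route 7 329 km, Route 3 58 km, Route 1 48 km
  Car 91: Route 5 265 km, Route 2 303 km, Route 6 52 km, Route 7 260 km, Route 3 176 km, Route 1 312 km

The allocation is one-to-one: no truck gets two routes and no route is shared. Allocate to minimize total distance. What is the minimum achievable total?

Optimal: Car 70→Route 2 (165 km), Car 44→Route 1 (40 km), Car 27→Route 7 (138 km), Car 12→Route 5 (144 km), Car 63→Route 3 (58 km), Car 91→Route 6 (52 km) — total 165+40+138+144+58+52 = 597 km.
Row-greedy (each truck in turn takes its cheapest remaining route) gives 780 km, worse by 183.
Swapping Car 12↔Car 70 (Car 12→Route 2 311 km, Car 70→Route 5 295 km) adds 297.
Every other assignment is strictly worse.

Min total: 597 km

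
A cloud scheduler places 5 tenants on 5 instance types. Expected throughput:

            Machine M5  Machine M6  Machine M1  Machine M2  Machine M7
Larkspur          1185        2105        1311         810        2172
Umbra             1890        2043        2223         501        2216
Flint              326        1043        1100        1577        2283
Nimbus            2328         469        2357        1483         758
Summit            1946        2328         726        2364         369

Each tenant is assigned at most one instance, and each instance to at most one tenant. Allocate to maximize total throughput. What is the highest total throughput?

Maximum total: 11303 ops/s

Optimal: Larkspur→Machine M6 (2105 ops/s), Umbra→Machine M1 (2223 ops/s), Flint→Machine M7 (2283 ops/s), Nimbus→Machine M5 (2328 ops/s), Summit→Machine M2 (2364 ops/s) — total 2105+2223+2283+2328+2364 = 11303 ops/s.
Max-entry greedy (repeatedly take the single best remaining cell) gives 10999 ops/s, worse by 304.
Swapping Umbra↔Larkspur (Umbra→Machine M6 2043 ops/s, Larkspur→Machine M1 1311 ops/s) loses 974.
Every other assignment is strictly worse.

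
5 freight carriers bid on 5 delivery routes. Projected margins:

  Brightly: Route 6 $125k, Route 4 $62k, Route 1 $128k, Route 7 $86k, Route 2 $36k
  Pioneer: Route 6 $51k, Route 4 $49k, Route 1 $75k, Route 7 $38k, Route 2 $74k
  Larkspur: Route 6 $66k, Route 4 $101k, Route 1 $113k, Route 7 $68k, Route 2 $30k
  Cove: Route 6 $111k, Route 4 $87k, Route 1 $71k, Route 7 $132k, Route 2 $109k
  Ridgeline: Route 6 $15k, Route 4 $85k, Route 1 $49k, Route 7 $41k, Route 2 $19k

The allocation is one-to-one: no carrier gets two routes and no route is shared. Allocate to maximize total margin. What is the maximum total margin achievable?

Optimal: Brightly→Route 6 ($125k), Pioneer→Route 2 ($74k), Larkspur→Route 1 ($113k), Cove→Route 7 ($132k), Ridgeline→Route 4 ($85k) — total 125+74+113+132+85 = $529k.
Max-entry greedy (repeatedly take the single best remaining cell) gives $450k, worse by 79.
Next-best assignment: Brightly→Route 1, Pioneer→Route 2, Larkspur→Route 6, Cove→Route 7, Ridgeline→Route 4 = $485k.

Max total: $529k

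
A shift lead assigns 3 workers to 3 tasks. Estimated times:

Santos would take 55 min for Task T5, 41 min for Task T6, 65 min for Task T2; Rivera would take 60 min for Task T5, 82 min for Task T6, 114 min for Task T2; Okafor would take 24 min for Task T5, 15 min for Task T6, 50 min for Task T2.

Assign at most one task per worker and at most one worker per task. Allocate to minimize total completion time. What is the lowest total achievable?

This is a one-to-one assignment (minimum-cost bipartite matching).
Optimal: Santos→Task T2 (65 min), Rivera→Task T5 (60 min), Okafor→Task T6 (15 min) — total 65+60+15 = 140 min.
Column-greedy (each task in turn goes to its cheapest remaining worker) gives 179 min, worse by 39.
Checked against all permutations: 140 min is optimal.

Minimum total: 140 min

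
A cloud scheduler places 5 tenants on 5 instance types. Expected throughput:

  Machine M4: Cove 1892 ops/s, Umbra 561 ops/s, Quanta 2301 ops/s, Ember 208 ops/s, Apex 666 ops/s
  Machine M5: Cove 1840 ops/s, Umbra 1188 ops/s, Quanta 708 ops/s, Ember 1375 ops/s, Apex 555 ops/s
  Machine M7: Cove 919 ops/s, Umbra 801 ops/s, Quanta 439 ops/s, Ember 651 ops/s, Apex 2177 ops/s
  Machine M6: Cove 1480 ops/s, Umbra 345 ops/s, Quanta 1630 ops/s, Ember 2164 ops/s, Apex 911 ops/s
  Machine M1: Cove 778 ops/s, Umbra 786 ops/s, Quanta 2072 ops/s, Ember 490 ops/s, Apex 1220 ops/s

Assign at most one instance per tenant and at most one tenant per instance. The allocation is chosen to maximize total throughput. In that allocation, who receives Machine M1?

Quanta receives Machine M1.

Optimal: Cove→Machine M4 (1892 ops/s), Umbra→Machine M5 (1188 ops/s), Quanta→Machine M1 (2072 ops/s), Ember→Machine M6 (2164 ops/s), Apex→Machine M7 (2177 ops/s) — total 1892+1188+2072+2164+2177 = 9493 ops/s.
Column-greedy (each instance in turn goes to its best remaining tenant) gives 9268 ops/s, worse by 225.
Quanta's own top instance is Machine M4 (2301 ops/s), but forcing Quanta→Machine M4 and reassigning the rest optimally gives only 9268 ops/s — worse by 225.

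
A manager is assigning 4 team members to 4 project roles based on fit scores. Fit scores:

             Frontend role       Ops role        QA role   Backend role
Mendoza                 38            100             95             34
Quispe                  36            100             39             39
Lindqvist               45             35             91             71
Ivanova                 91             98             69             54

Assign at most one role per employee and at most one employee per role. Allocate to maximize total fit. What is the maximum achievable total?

Optimal: Mendoza→QA role (95 pts), Quispe→Ops role (100 pts), Lindqvist→Backend role (71 pts), Ivanova→Frontend role (91 pts) — total 95+100+71+91 = 357 pts.
Max-entry greedy (repeatedly take the single best remaining cell) gives 321 pts, worse by 36.
No other one-to-one assignment exceeds 357 pts.

Maximum total: 357 pts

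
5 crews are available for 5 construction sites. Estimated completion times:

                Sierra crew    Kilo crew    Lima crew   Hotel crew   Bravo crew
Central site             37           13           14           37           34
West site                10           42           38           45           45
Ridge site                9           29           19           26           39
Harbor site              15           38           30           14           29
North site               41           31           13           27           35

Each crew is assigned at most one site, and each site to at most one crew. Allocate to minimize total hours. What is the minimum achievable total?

Minimum total: 89 hours

Optimal: Sierra crew→West site (10 hours), Kilo crew→Central site (13 hours), Lima crew→North site (13 hours), Hotel crew→Harbor site (14 hours), Bravo crew→Ridge site (39 hours) — total 10+13+13+14+39 = 89 hours.
Row-greedy (each crew in turn takes its cheapest remaining site) gives 94 hours, worse by 5.
Next-best assignment: Sierra crew→West site, Kilo crew→Central site, Lima crew→Ridge site, Hotel crew→Harbor site, Bravo crew→North site = 91 hours.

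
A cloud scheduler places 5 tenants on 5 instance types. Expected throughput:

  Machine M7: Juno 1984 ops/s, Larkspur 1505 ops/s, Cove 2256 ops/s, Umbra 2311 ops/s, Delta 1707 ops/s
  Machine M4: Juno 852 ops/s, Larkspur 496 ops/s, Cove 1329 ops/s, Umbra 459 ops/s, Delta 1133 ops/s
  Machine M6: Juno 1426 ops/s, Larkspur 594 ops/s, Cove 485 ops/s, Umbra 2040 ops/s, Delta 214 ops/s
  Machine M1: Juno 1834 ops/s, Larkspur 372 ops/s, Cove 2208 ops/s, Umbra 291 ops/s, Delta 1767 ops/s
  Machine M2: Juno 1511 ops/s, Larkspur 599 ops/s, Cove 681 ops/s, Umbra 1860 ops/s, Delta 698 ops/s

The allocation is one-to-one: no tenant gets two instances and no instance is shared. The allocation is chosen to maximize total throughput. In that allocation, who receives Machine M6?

Umbra receives Machine M6.

This is a one-to-one assignment (maximum-weight bipartite matching).
Optimal: Juno→Machine M2 (1511 ops/s), Larkspur→Machine M7 (1505 ops/s), Cove→Machine M1 (2208 ops/s), Umbra→Machine M6 (2040 ops/s), Delta→Machine M4 (1133 ops/s) — total 1511+1505+2208+2040+1133 = 8397 ops/s.
Row-greedy (each tenant in turn takes its best remaining instance) gives 7964 ops/s, worse by 433.
Every other assignment is strictly worse.
Umbra's own top instance is Machine M7 (2311 ops/s), but forcing Umbra→Machine M7 and reassigning the rest optimally gives only 7757 ops/s — worse by 640.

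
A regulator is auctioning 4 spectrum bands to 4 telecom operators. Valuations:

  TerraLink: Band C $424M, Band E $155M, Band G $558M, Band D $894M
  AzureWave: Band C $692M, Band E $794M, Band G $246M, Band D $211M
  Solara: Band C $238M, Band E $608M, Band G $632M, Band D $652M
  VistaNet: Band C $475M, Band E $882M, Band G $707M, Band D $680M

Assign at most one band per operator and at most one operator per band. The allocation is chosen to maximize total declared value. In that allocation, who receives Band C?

AzureWave receives Band C.

Optimal: TerraLink→Band D ($894M), AzureWave→Band C ($692M), Solara→Band G ($632M), VistaNet→Band E ($882M) — total 894+692+632+882 = $3100M.
Row-greedy (each operator in turn takes its best remaining band) gives $2795M, worse by 305.
Swapping AzureWave↔Solara (AzureWave→Band G $246M, Solara→Band C $238M) loses 840.
Checked against all permutations: $3100M is optimal.
AzureWave's own top band is Band E ($794M), but forcing AzureWave→Band E and reassigning the rest optimally gives only $2795M — worse by 305.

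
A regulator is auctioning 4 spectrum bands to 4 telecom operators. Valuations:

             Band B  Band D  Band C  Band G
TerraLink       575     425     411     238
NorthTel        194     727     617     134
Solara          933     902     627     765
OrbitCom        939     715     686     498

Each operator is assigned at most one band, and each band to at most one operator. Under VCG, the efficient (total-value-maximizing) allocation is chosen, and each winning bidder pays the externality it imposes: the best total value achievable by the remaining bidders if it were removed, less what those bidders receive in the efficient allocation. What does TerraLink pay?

Efficient allocation: TerraLink→Band C ($411M), NorthTel→Band D ($727M), Solara→Band G ($765M), OrbitCom→Band B ($939M); total welfare W = $2842M.
TerraLink receives Band C at value $411M, so the others get W − 411 = $2431M.
Without TerraLink: best allocation of the remaining 3 bidders over all 4 bands is NorthTel→Band C ($617M), Solara→Band D ($902M), OrbitCom→Band B ($939M), total $2458M.
VCG payment = (others' best without TerraLink) − (others' welfare with TerraLink) = 2458 − 2431 = $27M.

TerraLink pays $27M.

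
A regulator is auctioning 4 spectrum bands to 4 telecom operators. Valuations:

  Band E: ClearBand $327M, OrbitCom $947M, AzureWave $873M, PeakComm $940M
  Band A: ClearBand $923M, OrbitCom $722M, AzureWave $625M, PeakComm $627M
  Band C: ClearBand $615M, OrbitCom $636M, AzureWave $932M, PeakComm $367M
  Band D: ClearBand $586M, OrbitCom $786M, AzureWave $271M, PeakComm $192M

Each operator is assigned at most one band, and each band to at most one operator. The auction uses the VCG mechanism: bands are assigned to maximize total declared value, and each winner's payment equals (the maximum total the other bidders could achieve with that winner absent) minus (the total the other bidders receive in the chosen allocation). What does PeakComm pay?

Efficient allocation: ClearBand→Band A ($923M), OrbitCom→Band D ($786M), AzureWave→Band C ($932M), PeakComm→Band E ($940M); total welfare W = $3581M.
PeakComm receives Band E at value $940M, so the others get W − 940 = $2641M.
Without PeakComm: best allocation of the remaining 3 bidders over all 4 bands is ClearBand→Band A ($923M), OrbitCom→Band E ($947M), AzureWave→Band C ($932M), total $2802M.
VCG payment = (others' best without PeakComm) − (others' welfare with PeakComm) = 2802 − 2641 = $161M.

PeakComm pays $161M.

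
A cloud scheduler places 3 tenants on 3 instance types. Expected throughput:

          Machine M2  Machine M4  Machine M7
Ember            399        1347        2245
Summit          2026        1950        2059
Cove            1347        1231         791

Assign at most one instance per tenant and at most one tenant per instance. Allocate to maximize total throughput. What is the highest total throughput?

Maximum total: 5542 ops/s

Optimal: Ember→Machine M7 (2245 ops/s), Summit→Machine M4 (1950 ops/s), Cove→Machine M2 (1347 ops/s) — total 2245+1950+1347 = 5542 ops/s.
Column-greedy (each instance in turn goes to its best remaining tenant) gives 4164 ops/s, worse by 1378.
Next-best assignment: Ember→Machine M7, Summit→Machine M2, Cove→Machine M4 = 5502 ops/s.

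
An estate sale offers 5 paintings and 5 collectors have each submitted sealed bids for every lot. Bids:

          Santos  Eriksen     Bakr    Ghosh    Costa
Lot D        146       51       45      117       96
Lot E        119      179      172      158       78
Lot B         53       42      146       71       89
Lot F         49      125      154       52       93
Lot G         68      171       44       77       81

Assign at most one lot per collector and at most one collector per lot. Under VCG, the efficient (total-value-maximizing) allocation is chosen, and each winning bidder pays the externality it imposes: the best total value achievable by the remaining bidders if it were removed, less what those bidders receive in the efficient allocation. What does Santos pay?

Efficient allocation: Santos→Lot D ($146), Eriksen→Lot G ($171), Bakr→Lot F ($154), Ghosh→Lot E ($158), Costa→Lot B ($89); total welfare W = $718.
Santos receives Lot D at value $146, so the others get W − 146 = $572.
Without Santos: best allocation of the remaining 4 bidders over all 5 lots is Eriksen→Lot G ($171), Bakr→Lot F ($154), Ghosh→Lot E ($158), Costa→Lot D ($96), total $579.
VCG payment = (others' best without Santos) − (others' welfare with Santos) = 579 − 572 = $7.

Santos pays $7.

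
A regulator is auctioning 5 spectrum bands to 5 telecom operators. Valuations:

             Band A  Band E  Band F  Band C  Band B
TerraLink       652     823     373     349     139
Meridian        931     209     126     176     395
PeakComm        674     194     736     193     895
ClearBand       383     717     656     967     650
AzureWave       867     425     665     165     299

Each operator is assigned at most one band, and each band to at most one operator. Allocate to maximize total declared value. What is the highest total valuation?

Maximum total: $4281M

Optimal: TerraLink→Band E ($823M), Meridian→Band A ($931M), PeakComm→Band B ($895M), ClearBand→Band C ($967M), AzureWave→Band F ($665M) — total 823+931+895+967+665 = $4281M.
Next-best assignment: TerraLink→Band E, Meridian→Band B, PeakComm→Band F, ClearBand→Band C, AzureWave→Band A = $3788M.
Checked against all permutations: $4281M is optimal.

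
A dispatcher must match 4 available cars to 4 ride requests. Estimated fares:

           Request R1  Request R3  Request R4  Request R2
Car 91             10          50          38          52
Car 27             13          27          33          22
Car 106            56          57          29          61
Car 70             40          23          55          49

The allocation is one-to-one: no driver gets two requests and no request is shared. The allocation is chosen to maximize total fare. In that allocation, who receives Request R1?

Car 106 receives Request R1.

Optimal: Car 91→Request R2 ($52), Car 27→Request R3 ($27), Car 106→Request R1 ($56), Car 70→Request R4 ($55) — total 52+27+56+55 = $190.
Column-greedy (each request in turn goes to its best remaining driver) gives $183, worse by 7.
Next-best assignment: Car 91→Request R3, Car 27→Request R4, Car 106→Request R1, Car 70→Request R2 = $188.
Swapping Car 27↔Car 91 (Car 27→Request R2 $22, Car 91→Request R3 $50) loses 7.
Checked against all permutations: $190 is optimal.
Car 106's own top request is Request R2 ($61), but forcing Car 106→Request R2 and reassigning the rest optimally gives only $184 — worse by 6.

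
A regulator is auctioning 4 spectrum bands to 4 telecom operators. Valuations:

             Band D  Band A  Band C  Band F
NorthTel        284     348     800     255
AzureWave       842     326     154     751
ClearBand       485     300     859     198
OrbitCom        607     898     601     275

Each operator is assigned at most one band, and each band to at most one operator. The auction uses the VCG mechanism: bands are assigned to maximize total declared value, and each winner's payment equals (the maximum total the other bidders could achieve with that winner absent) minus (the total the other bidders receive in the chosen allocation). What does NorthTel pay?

NorthTel pays $465M.

Efficient allocation: NorthTel→Band C ($800M), AzureWave→Band F ($751M), ClearBand→Band D ($485M), OrbitCom→Band A ($898M); total welfare W = $2934M.
NorthTel receives Band C at value $800M, so the others get W − 800 = $2134M.
Without NorthTel: best allocation of the remaining 3 bidders over all 4 bands is AzureWave→Band D ($842M), ClearBand→Band C ($859M), OrbitCom→Band A ($898M), total $2599M.
VCG payment = (others' best without NorthTel) − (others' welfare with NorthTel) = 2599 − 2134 = $465M.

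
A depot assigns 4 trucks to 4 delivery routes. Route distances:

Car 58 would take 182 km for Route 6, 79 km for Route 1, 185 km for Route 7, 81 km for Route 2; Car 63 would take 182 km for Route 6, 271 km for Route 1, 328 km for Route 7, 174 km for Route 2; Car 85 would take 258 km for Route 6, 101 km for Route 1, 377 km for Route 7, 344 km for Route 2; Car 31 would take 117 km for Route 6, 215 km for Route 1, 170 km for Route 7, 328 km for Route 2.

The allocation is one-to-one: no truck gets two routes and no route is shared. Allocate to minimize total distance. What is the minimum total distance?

Min total: 534 km

Optimal: Car 58→Route 2 (81 km), Car 63→Route 6 (182 km), Car 85→Route 1 (101 km), Car 31→Route 7 (170 km) — total 81+182+101+170 = 534 km.
Row-greedy (each truck in turn takes its cheapest remaining route) gives 681 km, worse by 147.
Swapping Car 85↔Car 31 (Car 85→Route 7 377 km, Car 31→Route 1 215 km) adds 321.
Checked against all permutations: 534 km is optimal.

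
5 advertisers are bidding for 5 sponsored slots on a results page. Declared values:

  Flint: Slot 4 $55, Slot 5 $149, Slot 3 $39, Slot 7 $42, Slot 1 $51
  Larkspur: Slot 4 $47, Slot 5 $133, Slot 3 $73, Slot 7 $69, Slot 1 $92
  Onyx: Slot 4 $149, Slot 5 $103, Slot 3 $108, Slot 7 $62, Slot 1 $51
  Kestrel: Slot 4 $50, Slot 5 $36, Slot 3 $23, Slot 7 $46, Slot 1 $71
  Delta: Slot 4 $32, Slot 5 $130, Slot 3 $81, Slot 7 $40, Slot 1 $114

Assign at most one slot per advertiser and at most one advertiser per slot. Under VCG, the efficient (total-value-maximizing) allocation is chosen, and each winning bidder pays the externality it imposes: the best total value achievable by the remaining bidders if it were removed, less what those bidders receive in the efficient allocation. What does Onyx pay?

Onyx pays $4.

Efficient allocation: Flint→Slot 5 ($149), Larkspur→Slot 3 ($73), Onyx→Slot 4 ($149), Kestrel→Slot 7 ($46), Delta→Slot 1 ($114); total welfare W = $531.
Onyx receives Slot 4 at value $149, so the others get W − 149 = $382.
Without Onyx: best allocation of the remaining 4 bidders over all 5 slots is Flint→Slot 5 ($149), Larkspur→Slot 3 ($73), Kestrel→Slot 4 ($50), Delta→Slot 1 ($114), total $386.
VCG payment = (others' best without Onyx) − (others' welfare with Onyx) = 386 − 382 = $4.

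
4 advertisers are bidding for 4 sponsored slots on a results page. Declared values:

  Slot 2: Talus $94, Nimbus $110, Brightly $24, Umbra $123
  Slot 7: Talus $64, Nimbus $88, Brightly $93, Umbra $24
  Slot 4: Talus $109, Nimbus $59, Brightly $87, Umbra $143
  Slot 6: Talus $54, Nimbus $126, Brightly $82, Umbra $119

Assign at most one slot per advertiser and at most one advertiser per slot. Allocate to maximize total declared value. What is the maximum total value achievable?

Optimal: Talus→Slot 2 ($94), Nimbus→Slot 6 ($126), Brightly→Slot 7 ($93), Umbra→Slot 4 ($143) — total 94+126+93+143 = $456.
Column-greedy (each slot in turn goes to its best remaining advertiser) gives $451, worse by 5.
No other one-to-one assignment exceeds $456.

Max total: $456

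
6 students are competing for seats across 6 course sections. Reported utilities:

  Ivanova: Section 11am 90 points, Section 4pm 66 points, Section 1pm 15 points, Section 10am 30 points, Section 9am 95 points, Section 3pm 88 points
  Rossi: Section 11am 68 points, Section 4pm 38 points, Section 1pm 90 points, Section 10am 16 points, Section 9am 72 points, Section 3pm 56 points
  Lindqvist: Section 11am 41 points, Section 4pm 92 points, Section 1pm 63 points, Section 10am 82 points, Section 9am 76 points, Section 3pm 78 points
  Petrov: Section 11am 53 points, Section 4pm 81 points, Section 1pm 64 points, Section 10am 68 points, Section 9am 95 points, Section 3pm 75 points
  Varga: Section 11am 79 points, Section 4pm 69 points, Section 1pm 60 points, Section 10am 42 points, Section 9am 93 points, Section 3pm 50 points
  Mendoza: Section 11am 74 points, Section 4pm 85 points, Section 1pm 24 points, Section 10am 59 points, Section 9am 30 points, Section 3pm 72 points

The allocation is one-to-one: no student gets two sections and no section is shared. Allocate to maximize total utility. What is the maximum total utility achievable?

Treat this as an assignment problem: match each student to one section.
Optimal: Ivanova→Section 3pm (88 points), Rossi→Section 1pm (90 points), Lindqvist→Section 10am (82 points), Petrov→Section 9am (95 points), Varga→Section 11am (79 points), Mendoza→Section 4pm (85 points) — total 88+90+82+95+79+85 = 519 points.
Next-best assignment: Ivanova→Section 11am, Rossi→Section 1pm, Lindqvist→Section 10am, Petrov→Section 3pm, Varga→Section 9am, Mendoza→Section 4pm = 515 points.

Max total: 519 points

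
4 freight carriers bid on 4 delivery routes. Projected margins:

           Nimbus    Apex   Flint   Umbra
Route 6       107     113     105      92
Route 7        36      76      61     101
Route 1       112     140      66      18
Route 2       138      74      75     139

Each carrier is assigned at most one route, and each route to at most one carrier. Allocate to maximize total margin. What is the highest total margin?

Optimal: Nimbus→Route 2 ($138k), Apex→Route 1 ($140k), Flint→Route 6 ($105k), Umbra→Route 7 ($101k) — total 138+140+105+101 = $484k.
Swapping Flint↔Nimbus (Flint→Route 2 $75k, Nimbus→Route 6 $107k) loses 61.
No other one-to-one assignment exceeds $484k.

Max total: $484k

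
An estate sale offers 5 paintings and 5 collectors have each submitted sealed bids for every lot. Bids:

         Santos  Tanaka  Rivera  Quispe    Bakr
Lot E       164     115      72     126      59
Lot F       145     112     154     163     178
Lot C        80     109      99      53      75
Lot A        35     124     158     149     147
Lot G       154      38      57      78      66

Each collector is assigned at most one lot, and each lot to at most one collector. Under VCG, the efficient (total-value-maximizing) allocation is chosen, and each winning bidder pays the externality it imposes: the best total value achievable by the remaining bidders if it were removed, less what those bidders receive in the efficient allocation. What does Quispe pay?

Quispe pays $10.

Efficient allocation: Santos→Lot G ($154), Tanaka→Lot C ($109), Rivera→Lot A ($158), Quispe→Lot E ($126), Bakr→Lot F ($178); total welfare W = $725.
Quispe receives Lot E at value $126, so the others get W − 126 = $599.
Without Quispe: best allocation of the remaining 4 bidders over all 5 lots is Santos→Lot E ($164), Tanaka→Lot C ($109), Rivera→Lot A ($158), Bakr→Lot F ($178), total $609.
VCG payment = (others' best without Quispe) − (others' welfare with Quispe) = 609 − 599 = $10.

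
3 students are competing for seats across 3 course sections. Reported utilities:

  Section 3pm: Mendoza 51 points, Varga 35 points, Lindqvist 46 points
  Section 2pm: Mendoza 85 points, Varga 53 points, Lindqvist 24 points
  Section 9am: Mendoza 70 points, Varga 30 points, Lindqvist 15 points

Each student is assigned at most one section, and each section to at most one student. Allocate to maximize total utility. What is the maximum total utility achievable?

Optimal: Mendoza→Section 9am (70 points), Varga→Section 2pm (53 points), Lindqvist→Section 3pm (46 points) — total 70+53+46 = 169 points.
Column-greedy (each section in turn goes to its best remaining student) gives 119 points, worse by 50.

Maximum total: 169 points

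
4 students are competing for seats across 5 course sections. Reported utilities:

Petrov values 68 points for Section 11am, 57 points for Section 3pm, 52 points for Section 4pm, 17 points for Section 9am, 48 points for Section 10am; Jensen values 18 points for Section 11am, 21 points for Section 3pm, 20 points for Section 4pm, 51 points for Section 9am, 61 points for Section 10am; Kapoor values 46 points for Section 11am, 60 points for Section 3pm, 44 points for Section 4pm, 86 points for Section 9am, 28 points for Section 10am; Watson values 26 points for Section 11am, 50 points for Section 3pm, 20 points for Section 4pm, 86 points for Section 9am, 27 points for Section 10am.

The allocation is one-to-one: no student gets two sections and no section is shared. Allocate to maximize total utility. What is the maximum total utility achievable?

Optimal: Petrov→Section 11am (68 points), Jensen→Section 10am (61 points), Kapoor→Section 3pm (60 points), Watson→Section 9am (86 points) — total 68+61+60+86 = 275 points.
Column-greedy (each section in turn goes to its best remaining student) gives 234 points, worse by 41.
Next-best assignment: Petrov→Section 11am, Jensen→Section 10am, Kapoor→Section 9am, Watson→Section 3pm = 265 points.
Checked against all permutations: 275 points is optimal.

Maximum total: 275 points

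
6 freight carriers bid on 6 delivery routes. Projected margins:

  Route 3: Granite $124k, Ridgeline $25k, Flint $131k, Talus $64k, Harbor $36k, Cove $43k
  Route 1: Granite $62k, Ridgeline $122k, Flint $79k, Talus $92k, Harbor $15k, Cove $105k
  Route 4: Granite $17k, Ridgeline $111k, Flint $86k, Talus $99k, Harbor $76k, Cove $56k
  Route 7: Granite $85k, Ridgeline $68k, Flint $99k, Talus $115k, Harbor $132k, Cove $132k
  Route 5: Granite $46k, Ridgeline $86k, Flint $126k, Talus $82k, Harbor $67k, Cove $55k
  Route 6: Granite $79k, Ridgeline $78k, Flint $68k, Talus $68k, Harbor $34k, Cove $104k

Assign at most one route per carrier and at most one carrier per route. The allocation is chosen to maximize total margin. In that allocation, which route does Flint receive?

Optimal: Granite→Route 3 ($124k), Ridgeline→Route 1 ($122k), Flint→Route 5 ($126k), Talus→Route 4 ($99k), Harbor→Route 7 ($132k), Cove→Route 6 ($104k) — total 124+122+126+99+132+104 = $707k.
Max-entry greedy (repeatedly take the single best remaining cell) gives $634k, worse by 73.
Swapping Harbor↔Granite (Harbor→Route 3 $36k, Granite→Route 7 $85k) loses 135.
Flint's own top route is Route 3 ($131k), but forcing Flint→Route 3 and reassigning the rest optimally gives only $640k — worse by 67.

Flint receives Route 5.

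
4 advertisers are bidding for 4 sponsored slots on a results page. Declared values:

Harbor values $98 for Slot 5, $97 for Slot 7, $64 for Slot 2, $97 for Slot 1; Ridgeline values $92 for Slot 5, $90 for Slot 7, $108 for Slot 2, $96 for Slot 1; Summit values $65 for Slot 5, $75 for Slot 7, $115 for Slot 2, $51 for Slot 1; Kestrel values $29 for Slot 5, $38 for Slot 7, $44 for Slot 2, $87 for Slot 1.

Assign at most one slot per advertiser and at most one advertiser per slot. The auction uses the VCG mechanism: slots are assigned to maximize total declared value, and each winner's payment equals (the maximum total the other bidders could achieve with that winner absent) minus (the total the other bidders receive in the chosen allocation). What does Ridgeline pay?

Ridgeline pays $1.

Efficient allocation: Harbor→Slot 7 ($97), Ridgeline→Slot 5 ($92), Summit→Slot 2 ($115), Kestrel→Slot 1 ($87); total welfare W = $391.
Ridgeline receives Slot 5 at value $92, so the others get W − 92 = $299.
Without Ridgeline: best allocation of the remaining 3 bidders over all 4 slots is Harbor→Slot 5 ($98), Summit→Slot 2 ($115), Kestrel→Slot 1 ($87), total $300.
VCG payment = (others' best without Ridgeline) − (others' welfare with Ridgeline) = 300 − 299 = $1.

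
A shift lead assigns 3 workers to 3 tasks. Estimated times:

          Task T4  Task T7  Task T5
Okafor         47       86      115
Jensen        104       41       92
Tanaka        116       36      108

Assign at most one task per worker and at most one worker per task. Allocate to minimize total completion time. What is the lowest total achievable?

Min total: 175 min

Optimal: Okafor→Task T4 (47 min), Jensen→Task T5 (92 min), Tanaka→Task T7 (36 min) — total 47+92+36 = 175 min.
Row-greedy (each worker in turn takes its cheapest remaining task) gives 196 min, worse by 21.
No other one-to-one assignment undercuts 175 min.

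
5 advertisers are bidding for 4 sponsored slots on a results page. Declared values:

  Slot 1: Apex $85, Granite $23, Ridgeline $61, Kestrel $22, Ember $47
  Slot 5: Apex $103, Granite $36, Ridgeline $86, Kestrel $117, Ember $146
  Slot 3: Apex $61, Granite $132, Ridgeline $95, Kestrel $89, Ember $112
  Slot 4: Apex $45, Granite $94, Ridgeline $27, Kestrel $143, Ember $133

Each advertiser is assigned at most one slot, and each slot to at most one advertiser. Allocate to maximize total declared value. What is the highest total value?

Optimal: Apex→Slot 1 ($85), Ember→Slot 5 ($146), Granite→Slot 3 ($132), Kestrel→Slot 4 ($143) — total 85+146+132+143 = $506.
Row-greedy (each advertiser in turn takes its best remaining slot) gives $439, worse by 67.
Every other assignment is strictly worse.

Maximum total: $506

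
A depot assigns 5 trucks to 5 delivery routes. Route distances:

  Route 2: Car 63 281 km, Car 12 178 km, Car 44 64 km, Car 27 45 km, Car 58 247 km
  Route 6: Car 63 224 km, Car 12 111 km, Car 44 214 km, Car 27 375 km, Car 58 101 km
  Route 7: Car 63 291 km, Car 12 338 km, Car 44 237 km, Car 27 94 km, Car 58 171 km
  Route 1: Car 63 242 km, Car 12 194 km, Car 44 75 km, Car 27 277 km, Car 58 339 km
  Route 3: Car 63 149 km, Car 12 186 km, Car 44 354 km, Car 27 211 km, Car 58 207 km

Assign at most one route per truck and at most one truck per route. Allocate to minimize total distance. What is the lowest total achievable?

Optimal: Car 63→Route 3 (149 km), Car 12→Route 6 (111 km), Car 44→Route 1 (75 km), Car 27→Route 2 (45 km), Car 58→Route 7 (171 km) — total 149+111+75+45+171 = 551 km.
Min-entry greedy (repeatedly take the single cheapest remaining cell) gives 708 km, worse by 157.

Minimum total: 551 km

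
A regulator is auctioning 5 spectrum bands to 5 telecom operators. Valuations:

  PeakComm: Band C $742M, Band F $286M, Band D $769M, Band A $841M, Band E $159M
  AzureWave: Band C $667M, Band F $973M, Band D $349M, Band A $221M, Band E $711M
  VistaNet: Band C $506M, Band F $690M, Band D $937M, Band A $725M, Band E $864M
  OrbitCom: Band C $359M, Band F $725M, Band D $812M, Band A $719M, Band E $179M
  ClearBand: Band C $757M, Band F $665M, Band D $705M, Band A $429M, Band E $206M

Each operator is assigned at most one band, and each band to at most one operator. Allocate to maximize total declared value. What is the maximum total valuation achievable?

Maximum total: $4247M

Optimal: PeakComm→Band A ($841M), AzureWave→Band F ($973M), VistaNet→Band E ($864M), OrbitCom→Band D ($812M), ClearBand→Band C ($757M) — total 841+973+864+812+757 = $4247M.
Max-entry greedy (repeatedly take the single best remaining cell) gives $3687M, worse by 560.
Next-best assignment: PeakComm→Band D, AzureWave→Band F, VistaNet→Band E, OrbitCom→Band A, ClearBand→Band C = $4082M.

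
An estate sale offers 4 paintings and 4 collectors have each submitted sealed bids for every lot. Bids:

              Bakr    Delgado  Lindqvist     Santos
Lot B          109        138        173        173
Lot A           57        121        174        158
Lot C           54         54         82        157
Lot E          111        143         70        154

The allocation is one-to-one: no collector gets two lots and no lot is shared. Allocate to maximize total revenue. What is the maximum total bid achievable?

Maximum total: $583

Optimal: Bakr→Lot B ($109), Delgado→Lot E ($143), Lindqvist→Lot A ($174), Santos→Lot C ($157) — total 109+143+174+157 = $583.
Max-entry greedy (repeatedly take the single best remaining cell) gives $544, worse by 39.
Next-best assignment: Bakr→Lot E, Delgado→Lot B, Lindqvist→Lot A, Santos→Lot C = $580.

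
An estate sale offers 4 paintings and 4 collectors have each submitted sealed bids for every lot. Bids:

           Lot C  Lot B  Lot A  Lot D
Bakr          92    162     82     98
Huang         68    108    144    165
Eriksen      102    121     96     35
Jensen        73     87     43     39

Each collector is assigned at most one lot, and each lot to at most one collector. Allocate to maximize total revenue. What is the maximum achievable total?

Optimal: Bakr→Lot B ($162), Huang→Lot D ($165), Eriksen→Lot A ($96), Jensen→Lot C ($73) — total 162+165+96+73 = $496.
Next-best assignment: Bakr→Lot B, Huang→Lot D, Eriksen→Lot C, Jensen→Lot A = $472.
Swapping Huang↔Jensen (Huang→Lot C $68, Jensen→Lot D $39) loses 131.

Maximum total: $496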